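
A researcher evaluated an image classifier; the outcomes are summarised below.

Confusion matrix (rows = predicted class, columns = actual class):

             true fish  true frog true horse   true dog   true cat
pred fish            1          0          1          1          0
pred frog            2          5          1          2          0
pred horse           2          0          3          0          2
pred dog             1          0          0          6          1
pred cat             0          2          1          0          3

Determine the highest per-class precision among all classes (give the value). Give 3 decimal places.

Per-class precision (TP/(TP+FP)):
  fish: TP=1, FP=0+1+1+0=2 → 1/3 = 0.3333
  frog: TP=5, FP=2+1+2+0=5 → 5/10 = 0.5000
  horse: TP=3, FP=2+0+0+2=4 → 3/7 = 0.4286
  dog: TP=6, FP=1+0+0+1=2 → 6/8 = 0.7500
  cat: TP=3, FP=0+2+1+0=3 → 3/6 = 0.5000
Highest is class 'dog' with precision = 0.750.

0.750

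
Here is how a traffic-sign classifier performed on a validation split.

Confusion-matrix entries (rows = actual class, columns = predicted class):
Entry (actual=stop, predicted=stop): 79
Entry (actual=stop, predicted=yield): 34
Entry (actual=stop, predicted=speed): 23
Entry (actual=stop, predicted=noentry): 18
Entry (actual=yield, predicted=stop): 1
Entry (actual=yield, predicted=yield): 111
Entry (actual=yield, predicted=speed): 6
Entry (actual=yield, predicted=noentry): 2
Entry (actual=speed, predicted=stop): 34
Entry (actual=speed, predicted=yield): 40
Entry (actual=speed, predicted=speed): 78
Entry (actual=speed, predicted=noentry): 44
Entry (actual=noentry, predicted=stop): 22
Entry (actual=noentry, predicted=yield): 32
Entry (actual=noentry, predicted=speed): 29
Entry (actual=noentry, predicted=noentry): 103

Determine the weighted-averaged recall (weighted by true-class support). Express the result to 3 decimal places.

Per-class recall (TP/(TP+FN)):
  stop: TP=79, FN=34+23+18=75 → 79/154 = 0.5130
  yield: TP=111, FN=1+6+2=9 → 111/120 = 0.9250
  speed: TP=78, FN=34+40+44=118 → 78/196 = 0.3980
  noentry: TP=103, FN=22+32+29=83 → 103/186 = 0.5538
Weighted-recall = Σ (supportᵢ/N)·recallᵢ with N=656: (154/656)·0.5130 + (120/656)·0.9250 + (196/656)·0.3980 + (186/656)·0.5538 = 0.566

0.566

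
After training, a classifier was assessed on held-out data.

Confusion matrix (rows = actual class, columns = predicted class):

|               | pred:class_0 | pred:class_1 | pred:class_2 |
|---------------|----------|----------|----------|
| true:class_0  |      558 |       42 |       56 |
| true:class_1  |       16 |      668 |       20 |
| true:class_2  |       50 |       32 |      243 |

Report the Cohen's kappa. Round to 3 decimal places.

0.798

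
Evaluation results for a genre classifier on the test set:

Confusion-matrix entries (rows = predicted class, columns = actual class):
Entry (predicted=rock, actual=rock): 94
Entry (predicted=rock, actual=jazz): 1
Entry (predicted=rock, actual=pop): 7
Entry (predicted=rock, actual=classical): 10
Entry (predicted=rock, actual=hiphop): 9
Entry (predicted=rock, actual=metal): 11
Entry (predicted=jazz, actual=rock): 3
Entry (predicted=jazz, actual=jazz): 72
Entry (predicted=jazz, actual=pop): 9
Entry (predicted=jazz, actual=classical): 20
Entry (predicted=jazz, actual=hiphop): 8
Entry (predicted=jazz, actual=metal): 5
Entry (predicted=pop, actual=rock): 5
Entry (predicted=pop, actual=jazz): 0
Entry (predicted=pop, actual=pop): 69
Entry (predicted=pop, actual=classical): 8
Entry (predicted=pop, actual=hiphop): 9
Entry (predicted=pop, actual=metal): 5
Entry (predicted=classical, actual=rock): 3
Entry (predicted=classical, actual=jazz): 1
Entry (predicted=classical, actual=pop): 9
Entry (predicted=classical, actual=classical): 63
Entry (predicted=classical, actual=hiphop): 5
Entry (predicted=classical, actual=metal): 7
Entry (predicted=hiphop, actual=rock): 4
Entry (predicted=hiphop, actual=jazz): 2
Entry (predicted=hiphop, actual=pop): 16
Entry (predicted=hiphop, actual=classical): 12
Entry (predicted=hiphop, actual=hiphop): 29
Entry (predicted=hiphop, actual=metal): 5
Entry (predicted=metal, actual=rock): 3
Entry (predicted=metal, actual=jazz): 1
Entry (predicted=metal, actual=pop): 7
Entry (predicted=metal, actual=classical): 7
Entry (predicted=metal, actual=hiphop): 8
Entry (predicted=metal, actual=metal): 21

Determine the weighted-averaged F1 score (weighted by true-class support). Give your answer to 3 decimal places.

Per-class F1 score (2·TP/(2·TP+FP+FN)):
  rock: TP=94, FP=1+7+10+9+11=38, FN=3+5+3+4+3=18 → 188/244 = 0.7705
  jazz: TP=72, FP=3+9+20+8+5=45, FN=1+0+1+2+1=5 → 144/194 = 0.7423
  pop: TP=69, FP=5+0+8+9+5=27, FN=7+9+9+16+7=48 → 138/213 = 0.6479
  classical: TP=63, FP=3+1+9+5+7=25, FN=10+20+8+12+7=57 → 126/208 = 0.6058
  hiphop: TP=29, FP=4+2+16+12+5=39, FN=9+8+9+5+8=39 → 58/136 = 0.4265
  metal: TP=21, FP=3+1+7+7+8=26, FN=11+5+5+7+5=33 → 42/101 = 0.4158
Weighted-F1 score = Σ (supportᵢ/N)·F1 scoreᵢ with N=548: (112/548)·0.7705 + (77/548)·0.7423 + (117/548)·0.6479 + (120/548)·0.6058 + (68/548)·0.4265 + (54/548)·0.4158 = 0.627

0.627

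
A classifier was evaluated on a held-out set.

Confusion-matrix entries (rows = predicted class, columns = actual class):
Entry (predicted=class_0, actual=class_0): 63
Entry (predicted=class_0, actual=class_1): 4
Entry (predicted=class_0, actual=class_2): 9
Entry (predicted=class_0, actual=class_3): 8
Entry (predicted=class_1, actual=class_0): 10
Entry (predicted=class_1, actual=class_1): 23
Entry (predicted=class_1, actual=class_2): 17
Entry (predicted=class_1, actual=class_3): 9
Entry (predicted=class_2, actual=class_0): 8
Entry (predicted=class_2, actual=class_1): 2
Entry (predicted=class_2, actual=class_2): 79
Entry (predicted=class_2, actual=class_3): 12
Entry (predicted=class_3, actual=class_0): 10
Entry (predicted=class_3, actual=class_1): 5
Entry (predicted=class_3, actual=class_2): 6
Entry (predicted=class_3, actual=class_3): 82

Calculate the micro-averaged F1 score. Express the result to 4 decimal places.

Micro-averaging pools counts across classes: ΣTP=247, ΣFP=100, ΣFN=100.
Micro-F1 score = 2·TP/(2·TP+FP+FN) on pooled counts = 0.7118 (equals overall accuracy in single-label multiclass).

0.7118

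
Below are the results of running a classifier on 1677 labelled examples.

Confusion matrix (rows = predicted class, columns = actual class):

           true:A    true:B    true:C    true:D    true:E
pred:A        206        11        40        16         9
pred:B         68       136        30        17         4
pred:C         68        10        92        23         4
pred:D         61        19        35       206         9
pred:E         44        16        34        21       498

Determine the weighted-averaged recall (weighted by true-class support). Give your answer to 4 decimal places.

0.6786

Per-class recall (TP/(TP+FN)):
  A: TP=206, FN=68+68+61+44=241 → 206/447 = 0.46085
  B: TP=136, FN=11+10+19+16=56 → 136/192 = 0.70833
  C: TP=92, FN=40+30+35+34=139 → 92/231 = 0.39827
  D: TP=206, FN=16+17+23+21=77 → 206/283 = 0.72792
  E: TP=498, FN=9+4+4+9=26 → 498/524 = 0.95038
Weighted-recall = Σ (supportᵢ/N)·recallᵢ with N=1677: (447/1677)·0.46085 + (192/1677)·0.70833 + (231/1677)·0.39827 + (283/1677)·0.72792 + (524/1677)·0.95038 = 0.6786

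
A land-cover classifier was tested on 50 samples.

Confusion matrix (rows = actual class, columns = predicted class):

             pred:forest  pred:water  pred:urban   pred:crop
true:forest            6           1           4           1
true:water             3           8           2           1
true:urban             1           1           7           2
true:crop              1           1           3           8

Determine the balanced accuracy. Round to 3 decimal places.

Balanced accuracy = mean of per-class recall.
  forest: recall = 6/12 = 0.5000
  water: recall = 8/14 = 0.5714
  urban: recall = 7/11 = 0.6364
  crop: recall = 8/13 = 0.6154
Mean = (0.5000 + 0.5714 + 0.6364 + 0.6154) / 4 = 0.581

0.581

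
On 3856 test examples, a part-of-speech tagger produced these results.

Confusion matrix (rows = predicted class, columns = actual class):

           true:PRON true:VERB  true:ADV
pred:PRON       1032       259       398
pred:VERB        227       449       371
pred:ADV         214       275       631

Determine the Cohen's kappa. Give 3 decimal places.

0.313

Observed agreement pₒ = trace/N = 2112/3856 = 0.5477
Expected agreement pₑ = Σ (rowᵢ·colᵢ)/N² = (1473·1689 + 983·1047 + 1400·1120)/3856² = 0.3420
κ = (pₒ − pₑ)/(1 − pₑ) = (0.5477 − 0.3420)/(1 − 0.3420) = 0.313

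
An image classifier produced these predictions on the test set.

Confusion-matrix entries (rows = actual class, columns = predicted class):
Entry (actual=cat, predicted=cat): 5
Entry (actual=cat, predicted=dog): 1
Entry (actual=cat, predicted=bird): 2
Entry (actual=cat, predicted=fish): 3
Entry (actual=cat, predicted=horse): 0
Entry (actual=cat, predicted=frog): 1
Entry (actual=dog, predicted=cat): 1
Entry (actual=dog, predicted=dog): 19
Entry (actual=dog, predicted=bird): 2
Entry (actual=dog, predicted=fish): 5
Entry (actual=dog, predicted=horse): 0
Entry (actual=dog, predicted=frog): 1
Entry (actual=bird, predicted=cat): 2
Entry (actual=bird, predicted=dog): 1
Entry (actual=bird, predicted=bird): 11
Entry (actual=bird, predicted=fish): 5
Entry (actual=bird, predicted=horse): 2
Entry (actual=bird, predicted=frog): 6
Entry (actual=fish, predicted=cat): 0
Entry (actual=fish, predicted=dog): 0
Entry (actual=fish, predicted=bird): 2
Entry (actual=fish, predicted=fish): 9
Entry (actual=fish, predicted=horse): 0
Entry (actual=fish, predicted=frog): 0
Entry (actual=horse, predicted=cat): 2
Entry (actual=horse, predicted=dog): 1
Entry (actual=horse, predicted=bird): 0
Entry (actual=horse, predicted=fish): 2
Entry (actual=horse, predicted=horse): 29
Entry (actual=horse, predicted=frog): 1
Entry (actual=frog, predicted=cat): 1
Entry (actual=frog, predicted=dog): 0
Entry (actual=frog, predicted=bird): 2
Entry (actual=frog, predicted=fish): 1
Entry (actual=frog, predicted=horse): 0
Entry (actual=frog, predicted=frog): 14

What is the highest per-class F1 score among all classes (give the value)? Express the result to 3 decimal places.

0.879

Per-class F1 score (2·TP/(2·TP+FP+FN)):
  cat: TP=5, FP=1+2+0+2+1=6, FN=1+2+3+0+1=7 → 10/23 = 0.4348
  dog: TP=19, FP=1+1+0+1+0=3, FN=1+2+5+0+1=9 → 38/50 = 0.7600
  bird: TP=11, FP=2+2+2+0+2=8, FN=2+1+5+2+6=16 → 22/46 = 0.4783
  fish: TP=9, FP=3+5+5+2+1=16, FN=0+0+2+0+0=2 → 18/36 = 0.5000
  horse: TP=29, FP=0+0+2+0+0=2, FN=2+1+0+2+1=6 → 58/66 = 0.8788
  frog: TP=14, FP=1+1+6+0+1=9, FN=1+0+2+1+0=4 → 28/41 = 0.6829
Highest is class 'horse' with F1 score = 0.879.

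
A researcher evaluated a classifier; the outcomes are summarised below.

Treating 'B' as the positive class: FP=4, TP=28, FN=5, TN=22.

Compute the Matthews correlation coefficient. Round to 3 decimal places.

MCC = (TP·TN − FP·FN) / √((TP+FP)(TP+FN)(TN+FP)(TN+FN))
Numerator = 28·22 − 4·5 = 596
Denominator = √(32·33·26·27) = √741312 = 860.9948
MCC = 596 / 860.9948 = 0.692

0.692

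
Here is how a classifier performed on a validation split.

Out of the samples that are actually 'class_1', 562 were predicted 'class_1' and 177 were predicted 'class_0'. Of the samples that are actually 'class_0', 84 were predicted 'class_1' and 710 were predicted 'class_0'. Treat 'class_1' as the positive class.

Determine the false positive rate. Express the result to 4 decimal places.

0.1058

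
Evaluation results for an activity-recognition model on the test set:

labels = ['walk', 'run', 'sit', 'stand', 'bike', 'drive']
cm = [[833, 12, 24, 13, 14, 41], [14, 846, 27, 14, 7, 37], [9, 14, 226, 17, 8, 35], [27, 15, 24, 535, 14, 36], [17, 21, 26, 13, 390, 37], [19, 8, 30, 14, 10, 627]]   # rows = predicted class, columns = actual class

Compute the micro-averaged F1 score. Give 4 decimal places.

0.8527

Micro-averaging pools counts across classes: ΣTP=3457, ΣFP=597, ΣFN=597.
Micro-F1 score = 2·TP/(2·TP+FP+FN) on pooled counts = 0.8527 (equals overall accuracy in single-label multiclass).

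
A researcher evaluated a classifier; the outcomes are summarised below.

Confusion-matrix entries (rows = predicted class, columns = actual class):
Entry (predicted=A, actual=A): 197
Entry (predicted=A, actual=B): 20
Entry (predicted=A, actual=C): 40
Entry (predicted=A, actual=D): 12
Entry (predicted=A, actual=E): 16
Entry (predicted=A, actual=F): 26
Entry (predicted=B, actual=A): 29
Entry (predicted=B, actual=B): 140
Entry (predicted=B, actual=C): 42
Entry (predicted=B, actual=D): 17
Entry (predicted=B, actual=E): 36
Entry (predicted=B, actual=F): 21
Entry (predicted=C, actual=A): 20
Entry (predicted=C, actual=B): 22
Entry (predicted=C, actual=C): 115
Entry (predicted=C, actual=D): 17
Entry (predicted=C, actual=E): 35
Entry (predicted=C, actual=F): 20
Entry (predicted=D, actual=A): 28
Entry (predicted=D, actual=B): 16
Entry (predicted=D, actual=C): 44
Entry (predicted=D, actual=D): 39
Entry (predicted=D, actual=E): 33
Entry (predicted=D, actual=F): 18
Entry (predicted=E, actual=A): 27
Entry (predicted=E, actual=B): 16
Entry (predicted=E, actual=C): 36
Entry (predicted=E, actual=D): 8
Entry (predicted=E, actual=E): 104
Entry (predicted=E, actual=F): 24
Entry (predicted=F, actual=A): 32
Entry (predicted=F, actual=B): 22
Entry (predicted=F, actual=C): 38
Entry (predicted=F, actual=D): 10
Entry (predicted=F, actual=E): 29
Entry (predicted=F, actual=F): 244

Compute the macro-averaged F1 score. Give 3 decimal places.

Per-class F1 score (2·TP/(2·TP+FP+FN)):
  A: TP=197, FP=20+40+12+16+26=114, FN=29+20+28+27+32=136 → 394/644 = 0.6118
  B: TP=140, FP=29+42+17+36+21=145, FN=20+22+16+16+22=96 → 280/521 = 0.5374
  C: TP=115, FP=20+22+17+35+20=114, FN=40+42+44+36+38=200 → 230/544 = 0.4228
  D: TP=39, FP=28+16+44+33+18=139, FN=12+17+17+8+10=64 → 78/281 = 0.2776
  E: TP=104, FP=27+16+36+8+24=111, FN=16+36+35+33+29=149 → 208/468 = 0.4444
  F: TP=244, FP=32+22+38+10+29=131, FN=26+21+20+18+24=109 → 488/728 = 0.6703
Macro-F1 score = mean = (0.6118 + 0.5374 + 0.4228 + 0.2776 + 0.4444 + 0.6703) / 6 = 0.494

0.494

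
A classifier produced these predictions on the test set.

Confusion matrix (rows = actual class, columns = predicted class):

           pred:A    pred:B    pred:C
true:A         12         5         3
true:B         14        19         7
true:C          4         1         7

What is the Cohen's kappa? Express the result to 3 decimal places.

0.276

Observed agreement pₒ = trace/N = 38/72 = 0.5278
Expected agreement pₑ = Σ (rowᵢ·colᵢ)/N² = (20·30 + 40·25 + 12·17)/72² = 0.3480
κ = (pₒ − pₑ)/(1 − pₑ) = (0.5278 − 0.3480)/(1 − 0.3480) = 0.276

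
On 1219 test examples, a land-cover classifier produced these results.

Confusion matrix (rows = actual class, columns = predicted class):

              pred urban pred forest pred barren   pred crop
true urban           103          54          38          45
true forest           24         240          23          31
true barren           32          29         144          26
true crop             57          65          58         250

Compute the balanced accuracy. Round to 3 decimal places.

Balanced accuracy = mean of per-class recall.
  urban: recall = 103/240 = 0.4292
  forest: recall = 240/318 = 0.7547
  barren: recall = 144/231 = 0.6234
  crop: recall = 250/430 = 0.5814
Mean = (0.4292 + 0.7547 + 0.6234 + 0.5814) / 4 = 0.597

0.597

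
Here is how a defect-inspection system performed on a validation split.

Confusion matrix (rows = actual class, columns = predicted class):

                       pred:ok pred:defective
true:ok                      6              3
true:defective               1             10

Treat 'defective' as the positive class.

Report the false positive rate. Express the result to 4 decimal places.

0.3333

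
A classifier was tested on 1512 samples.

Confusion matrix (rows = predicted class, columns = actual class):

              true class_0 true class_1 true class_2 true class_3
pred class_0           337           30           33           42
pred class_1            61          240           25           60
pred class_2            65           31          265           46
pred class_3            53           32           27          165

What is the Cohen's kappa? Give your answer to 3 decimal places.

Observed agreement pₒ = trace/N = 1007/1512 = 0.6660
Expected agreement pₑ = Σ (rowᵢ·colᵢ)/N² = (516·442 + 333·386 + 350·407 + 313·277)/1512² = 0.2562
κ = (pₒ − pₑ)/(1 − pₑ) = (0.6660 − 0.2562)/(1 − 0.2562) = 0.551

0.551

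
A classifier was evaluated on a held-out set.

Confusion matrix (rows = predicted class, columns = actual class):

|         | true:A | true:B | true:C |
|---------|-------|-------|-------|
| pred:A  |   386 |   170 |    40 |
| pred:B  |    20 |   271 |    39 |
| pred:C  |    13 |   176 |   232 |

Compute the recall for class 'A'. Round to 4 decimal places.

Treat 'A' as positive and all other classes as negative.
recall = TP/(TP+FN).
A: TP=386, FN=20+13=33 → 386/419 = 0.92124

0.9212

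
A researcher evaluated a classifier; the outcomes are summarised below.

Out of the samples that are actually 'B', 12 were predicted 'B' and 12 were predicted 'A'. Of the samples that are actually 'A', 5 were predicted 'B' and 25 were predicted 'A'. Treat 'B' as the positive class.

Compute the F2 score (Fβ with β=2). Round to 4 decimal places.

0.5310

Fβ = (1+β²)·TP / ((1+β²)·TP + β²·FN + FP), with β²=4
= 5·12 / (5·12 + 4·12 + 5) = 0.5310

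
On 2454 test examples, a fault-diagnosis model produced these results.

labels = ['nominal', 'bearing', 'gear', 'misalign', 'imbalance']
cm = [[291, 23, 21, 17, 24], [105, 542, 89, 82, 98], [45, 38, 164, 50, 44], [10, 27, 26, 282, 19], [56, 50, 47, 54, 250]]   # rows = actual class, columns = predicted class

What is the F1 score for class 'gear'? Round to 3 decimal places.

0.477

Take TP from the diagonal, FP from the rest of the 'gear' prediction marginal, FN from the rest of the 'gear' actual marginal.
F1 score = 2·TP/(2·TP+FP+FN).
gear: TP=164, FP=21+89+26+47=183, FN=45+38+50+44=177 → 328/688 = 0.4767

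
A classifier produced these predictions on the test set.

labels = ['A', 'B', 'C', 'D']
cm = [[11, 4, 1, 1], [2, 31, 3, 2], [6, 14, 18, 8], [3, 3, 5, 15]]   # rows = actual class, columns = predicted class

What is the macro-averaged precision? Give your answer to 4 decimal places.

Per-class precision (TP/(TP+FP)):
  A: TP=11, FP=2+6+3=11 → 11/22 = 0.50000
  B: TP=31, FP=4+14+3=21 → 31/52 = 0.59615
  C: TP=18, FP=1+3+5=9 → 18/27 = 0.66667
  D: TP=15, FP=1+2+8=11 → 15/26 = 0.57692
Macro-precision = mean = (0.50000 + 0.59615 + 0.66667 + 0.57692) / 4 = 0.5849

0.5849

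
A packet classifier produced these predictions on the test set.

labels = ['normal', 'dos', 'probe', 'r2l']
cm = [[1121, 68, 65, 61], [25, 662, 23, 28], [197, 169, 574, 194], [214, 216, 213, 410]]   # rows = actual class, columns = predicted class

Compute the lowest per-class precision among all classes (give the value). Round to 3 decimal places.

0.592

Per-class precision (TP/(TP+FP)):
  normal: TP=1121, FP=25+197+214=436 → 1121/1557 = 0.7200
  dos: TP=662, FP=68+169+216=453 → 662/1115 = 0.5937
  probe: TP=574, FP=65+23+213=301 → 574/875 = 0.6560
  r2l: TP=410, FP=61+28+194=283 → 410/693 = 0.5916
Lowest is class 'r2l' with precision = 0.592.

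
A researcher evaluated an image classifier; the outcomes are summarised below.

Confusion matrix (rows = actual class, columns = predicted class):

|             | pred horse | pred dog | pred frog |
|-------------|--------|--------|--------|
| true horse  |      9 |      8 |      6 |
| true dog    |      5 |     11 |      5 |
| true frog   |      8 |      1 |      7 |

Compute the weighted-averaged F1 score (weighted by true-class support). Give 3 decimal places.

0.451

Per-class F1 score (2·TP/(2·TP+FP+FN)):
  horse: TP=9, FP=5+8=13, FN=8+6=14 → 18/45 = 0.4000
  dog: TP=11, FP=8+1=9, FN=5+5=10 → 22/41 = 0.5366
  frog: TP=7, FP=6+5=11, FN=8+1=9 → 14/34 = 0.4118
Weighted-F1 score = Σ (supportᵢ/N)·F1 scoreᵢ with N=60: (23/60)·0.4000 + (21/60)·0.5366 + (16/60)·0.4118 = 0.451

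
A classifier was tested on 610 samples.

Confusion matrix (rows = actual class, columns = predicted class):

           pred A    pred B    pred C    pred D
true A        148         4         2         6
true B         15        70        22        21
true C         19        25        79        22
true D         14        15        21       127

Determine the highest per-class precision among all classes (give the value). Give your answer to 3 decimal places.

Per-class precision (TP/(TP+FP)):
  A: TP=148, FP=15+19+14=48 → 148/196 = 0.7551
  B: TP=70, FP=4+25+15=44 → 70/114 = 0.6140
  C: TP=79, FP=2+22+21=45 → 79/124 = 0.6371
  D: TP=127, FP=6+21+22=49 → 127/176 = 0.7216
Highest is class 'A' with precision = 0.755.

0.755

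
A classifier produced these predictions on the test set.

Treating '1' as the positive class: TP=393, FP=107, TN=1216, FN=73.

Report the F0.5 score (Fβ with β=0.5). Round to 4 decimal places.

0.7968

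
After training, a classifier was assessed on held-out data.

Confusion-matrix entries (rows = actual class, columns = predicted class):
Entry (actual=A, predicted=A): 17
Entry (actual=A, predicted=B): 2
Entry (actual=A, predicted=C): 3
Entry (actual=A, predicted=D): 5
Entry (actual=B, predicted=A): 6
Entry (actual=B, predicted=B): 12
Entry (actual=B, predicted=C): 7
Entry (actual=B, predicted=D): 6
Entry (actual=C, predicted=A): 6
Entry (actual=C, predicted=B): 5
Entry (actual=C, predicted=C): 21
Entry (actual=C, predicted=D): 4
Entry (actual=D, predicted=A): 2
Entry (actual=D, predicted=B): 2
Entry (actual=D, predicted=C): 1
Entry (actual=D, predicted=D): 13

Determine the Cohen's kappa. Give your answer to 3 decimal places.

Observed agreement pₒ = trace/N = 63/112 = 0.5625
Expected agreement pₑ = Σ (rowᵢ·colᵢ)/N² = (27·31 + 31·21 + 36·32 + 18·28)/112² = 0.2506
κ = (pₒ − pₑ)/(1 − pₑ) = (0.5625 − 0.2506)/(1 − 0.2506) = 0.416

0.416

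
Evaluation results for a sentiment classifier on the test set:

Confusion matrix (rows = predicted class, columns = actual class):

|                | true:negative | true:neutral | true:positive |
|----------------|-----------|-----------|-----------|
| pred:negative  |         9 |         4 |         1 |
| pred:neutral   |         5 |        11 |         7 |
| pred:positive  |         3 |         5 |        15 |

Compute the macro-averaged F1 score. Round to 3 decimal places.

0.581

Per-class F1 score (2·TP/(2·TP+FP+FN)):
  negative: TP=9, FP=4+1=5, FN=5+3=8 → 18/31 = 0.5806
  neutral: TP=11, FP=5+7=12, FN=4+5=9 → 22/43 = 0.5116
  positive: TP=15, FP=3+5=8, FN=1+7=8 → 30/46 = 0.6522
Macro-F1 score = mean = (0.5806 + 0.5116 + 0.6522) / 3 = 0.581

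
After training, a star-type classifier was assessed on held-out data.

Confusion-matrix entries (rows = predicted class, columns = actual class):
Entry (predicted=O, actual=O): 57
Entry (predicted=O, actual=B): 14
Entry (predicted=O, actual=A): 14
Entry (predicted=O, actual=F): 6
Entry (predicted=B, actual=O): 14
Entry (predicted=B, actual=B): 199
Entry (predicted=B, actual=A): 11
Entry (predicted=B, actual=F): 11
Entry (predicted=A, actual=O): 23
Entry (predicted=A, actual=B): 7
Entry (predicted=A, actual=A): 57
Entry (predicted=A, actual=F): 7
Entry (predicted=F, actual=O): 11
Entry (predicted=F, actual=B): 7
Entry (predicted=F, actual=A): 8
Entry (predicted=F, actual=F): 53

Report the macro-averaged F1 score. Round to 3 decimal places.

0.686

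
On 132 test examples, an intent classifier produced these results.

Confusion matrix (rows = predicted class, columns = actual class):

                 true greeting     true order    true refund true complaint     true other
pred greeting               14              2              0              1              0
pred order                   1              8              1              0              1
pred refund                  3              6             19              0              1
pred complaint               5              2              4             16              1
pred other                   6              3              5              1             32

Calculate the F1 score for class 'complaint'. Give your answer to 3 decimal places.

0.696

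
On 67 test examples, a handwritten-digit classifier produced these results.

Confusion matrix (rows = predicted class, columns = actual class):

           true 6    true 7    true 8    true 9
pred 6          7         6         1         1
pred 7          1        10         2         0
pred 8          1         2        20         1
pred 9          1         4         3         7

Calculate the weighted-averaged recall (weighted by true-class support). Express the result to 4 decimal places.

0.6567

Per-class recall (TP/(TP+FN)):
  6: TP=7, FN=1+1+1=3 → 7/10 = 0.70000
  7: TP=10, FN=6+2+4=12 → 10/22 = 0.45455
  8: TP=20, FN=1+2+3=6 → 20/26 = 0.76923
  9: TP=7, FN=1+0+1=2 → 7/9 = 0.77778
Weighted-recall = Σ (supportᵢ/N)·recallᵢ with N=67: (10/67)·0.70000 + (22/67)·0.45455 + (26/67)·0.76923 + (9/67)·0.77778 = 0.6567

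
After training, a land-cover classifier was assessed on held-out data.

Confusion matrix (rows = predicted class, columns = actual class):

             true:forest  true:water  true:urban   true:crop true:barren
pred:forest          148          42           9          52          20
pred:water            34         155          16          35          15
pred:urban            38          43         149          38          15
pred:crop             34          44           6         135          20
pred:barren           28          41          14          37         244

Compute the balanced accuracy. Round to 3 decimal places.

0.600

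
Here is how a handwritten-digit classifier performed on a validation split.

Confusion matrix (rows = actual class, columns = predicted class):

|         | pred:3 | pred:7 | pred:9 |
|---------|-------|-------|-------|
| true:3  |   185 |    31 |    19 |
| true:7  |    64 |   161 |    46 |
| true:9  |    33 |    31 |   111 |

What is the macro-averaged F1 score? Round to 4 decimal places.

Per-class F1 score (2·TP/(2·TP+FP+FN)):
  3: TP=185, FP=64+33=97, FN=31+19=50 → 370/517 = 0.71567
  7: TP=161, FP=31+31=62, FN=64+46=110 → 322/494 = 0.65182
  9: TP=111, FP=19+46=65, FN=33+31=64 → 222/351 = 0.63248
Macro-F1 score = mean = (0.71567 + 0.65182 + 0.63248) / 3 = 0.6667

0.6667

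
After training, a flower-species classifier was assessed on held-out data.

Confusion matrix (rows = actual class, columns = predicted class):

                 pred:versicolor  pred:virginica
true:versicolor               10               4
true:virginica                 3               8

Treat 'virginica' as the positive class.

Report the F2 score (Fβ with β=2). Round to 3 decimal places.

Fβ = (1+β²)·TP / ((1+β²)·TP + β²·FN + FP), with β²=4
= 5·8 / (5·8 + 4·3 + 4) = 0.714

0.714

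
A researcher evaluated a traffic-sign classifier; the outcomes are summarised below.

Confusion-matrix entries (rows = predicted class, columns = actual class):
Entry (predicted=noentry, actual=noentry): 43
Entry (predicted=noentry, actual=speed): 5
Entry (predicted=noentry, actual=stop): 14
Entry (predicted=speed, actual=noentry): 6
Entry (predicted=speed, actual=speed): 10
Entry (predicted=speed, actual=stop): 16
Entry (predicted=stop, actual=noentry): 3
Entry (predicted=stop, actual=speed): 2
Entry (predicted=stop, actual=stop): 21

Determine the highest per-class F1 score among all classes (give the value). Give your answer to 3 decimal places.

Per-class F1 score (2·TP/(2·TP+FP+FN)):
  noentry: TP=43, FP=5+14=19, FN=6+3=9 → 86/114 = 0.7544
  speed: TP=10, FP=6+16=22, FN=5+2=7 → 20/49 = 0.4082
  stop: TP=21, FP=3+2=5, FN=14+16=30 → 42/77 = 0.5455
Highest is class 'noentry' with F1 score = 0.754.

0.754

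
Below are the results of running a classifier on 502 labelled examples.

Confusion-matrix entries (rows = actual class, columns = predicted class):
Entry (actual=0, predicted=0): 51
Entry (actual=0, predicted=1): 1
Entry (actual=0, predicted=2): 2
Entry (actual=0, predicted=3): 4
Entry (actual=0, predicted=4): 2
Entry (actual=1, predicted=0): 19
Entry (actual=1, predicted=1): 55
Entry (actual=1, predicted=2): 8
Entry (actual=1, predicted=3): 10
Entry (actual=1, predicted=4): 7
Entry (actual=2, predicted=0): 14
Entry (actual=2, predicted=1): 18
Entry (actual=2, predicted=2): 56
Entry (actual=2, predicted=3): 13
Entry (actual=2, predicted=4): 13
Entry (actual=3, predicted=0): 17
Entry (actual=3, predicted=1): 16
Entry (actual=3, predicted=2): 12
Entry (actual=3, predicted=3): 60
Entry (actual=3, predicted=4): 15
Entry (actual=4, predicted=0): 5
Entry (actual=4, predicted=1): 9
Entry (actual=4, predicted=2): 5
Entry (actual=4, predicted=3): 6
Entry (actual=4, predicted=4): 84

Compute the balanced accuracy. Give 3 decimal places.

0.633

Balanced accuracy = mean of per-class recall.
  0: recall = 51/60 = 0.8500
  1: recall = 55/99 = 0.5556
  2: recall = 56/114 = 0.4912
  3: recall = 60/120 = 0.5000
  4: recall = 84/109 = 0.7706
Mean = (0.8500 + 0.5556 + 0.4912 + 0.5000 + 0.7706) / 5 = 0.633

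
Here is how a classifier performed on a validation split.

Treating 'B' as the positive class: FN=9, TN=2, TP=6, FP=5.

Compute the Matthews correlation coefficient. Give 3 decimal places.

-0.293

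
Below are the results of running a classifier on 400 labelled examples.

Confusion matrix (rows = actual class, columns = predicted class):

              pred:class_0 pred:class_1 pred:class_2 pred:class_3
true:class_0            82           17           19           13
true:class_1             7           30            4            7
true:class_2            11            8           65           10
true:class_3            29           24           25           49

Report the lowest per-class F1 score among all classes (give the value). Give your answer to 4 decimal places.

Per-class F1 score (2·TP/(2·TP+FP+FN)):
  class_0: TP=82, FP=7+11+29=47, FN=17+19+13=49 → 164/260 = 0.63077
  class_1: TP=30, FP=17+8+24=49, FN=7+4+7=18 → 60/127 = 0.47244
  class_2: TP=65, FP=19+4+25=48, FN=11+8+10=29 → 130/207 = 0.62802
  class_3: TP=49, FP=13+7+10=30, FN=29+24+25=78 → 98/206 = 0.47573
Lowest is class 'class_1' with F1 score = 0.4724.

0.4724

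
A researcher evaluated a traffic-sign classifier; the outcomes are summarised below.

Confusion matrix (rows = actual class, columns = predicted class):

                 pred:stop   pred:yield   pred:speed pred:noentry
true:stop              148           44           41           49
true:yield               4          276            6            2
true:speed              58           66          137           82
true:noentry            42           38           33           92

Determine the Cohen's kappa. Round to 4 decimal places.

0.4447

Observed agreement pₒ = trace/N = 653/1118 = 0.58408
Expected agreement pₑ = Σ (rowᵢ·colᵢ)/N² = (282·252 + 288·424 + 343·217 + 205·225)/1118² = 0.25100
κ = (pₒ − pₑ)/(1 − pₑ) = (0.58408 − 0.25100)/(1 − 0.25100) = 0.4447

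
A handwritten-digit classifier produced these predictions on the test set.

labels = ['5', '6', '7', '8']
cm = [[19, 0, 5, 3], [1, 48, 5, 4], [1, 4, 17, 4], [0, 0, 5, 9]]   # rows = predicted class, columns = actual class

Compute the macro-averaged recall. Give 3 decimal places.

0.702

Per-class recall (TP/(TP+FN)):
  5: TP=19, FN=1+1+0=2 → 19/21 = 0.9048
  6: TP=48, FN=0+4+0=4 → 48/52 = 0.9231
  7: TP=17, FN=5+5+5=15 → 17/32 = 0.5313
  8: TP=9, FN=3+4+4=11 → 9/20 = 0.4500
Macro-recall = mean = (0.9048 + 0.9231 + 0.5313 + 0.4500) / 4 = 0.702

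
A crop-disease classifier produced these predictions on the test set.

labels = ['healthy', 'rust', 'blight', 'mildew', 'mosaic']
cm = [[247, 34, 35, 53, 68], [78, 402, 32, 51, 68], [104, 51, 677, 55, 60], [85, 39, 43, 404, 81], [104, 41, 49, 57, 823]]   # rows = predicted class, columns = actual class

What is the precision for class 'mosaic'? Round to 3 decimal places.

0.766

precision = TP/(TP+FP).
mosaic: TP=823, FP=104+41+49+57=251 → 823/1074 = 0.7663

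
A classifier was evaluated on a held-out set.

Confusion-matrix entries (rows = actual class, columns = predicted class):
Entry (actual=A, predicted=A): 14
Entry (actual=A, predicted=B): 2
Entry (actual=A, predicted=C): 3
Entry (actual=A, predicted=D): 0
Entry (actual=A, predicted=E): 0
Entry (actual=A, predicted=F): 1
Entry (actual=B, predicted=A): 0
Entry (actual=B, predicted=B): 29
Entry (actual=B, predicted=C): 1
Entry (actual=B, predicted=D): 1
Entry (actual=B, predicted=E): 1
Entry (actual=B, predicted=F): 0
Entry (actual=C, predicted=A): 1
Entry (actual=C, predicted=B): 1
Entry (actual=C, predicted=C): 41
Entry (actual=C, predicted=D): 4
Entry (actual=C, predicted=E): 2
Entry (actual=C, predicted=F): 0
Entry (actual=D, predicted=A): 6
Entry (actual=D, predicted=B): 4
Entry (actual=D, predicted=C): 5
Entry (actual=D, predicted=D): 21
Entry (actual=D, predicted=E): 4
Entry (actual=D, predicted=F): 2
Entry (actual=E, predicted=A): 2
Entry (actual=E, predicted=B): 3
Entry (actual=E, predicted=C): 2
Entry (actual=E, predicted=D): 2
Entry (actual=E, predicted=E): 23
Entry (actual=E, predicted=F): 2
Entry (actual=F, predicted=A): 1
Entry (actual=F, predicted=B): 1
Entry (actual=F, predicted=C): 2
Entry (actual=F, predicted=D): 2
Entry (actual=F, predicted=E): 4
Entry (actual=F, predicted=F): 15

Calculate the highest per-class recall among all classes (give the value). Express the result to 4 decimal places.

Per-class recall (TP/(TP+FN)):
  A: TP=14, FN=2+3+0+0+1=6 → 14/20 = 0.70000
  B: TP=29, FN=0+1+1+1+0=3 → 29/32 = 0.90625
  C: TP=41, FN=1+1+4+2+0=8 → 41/49 = 0.83673
  D: TP=21, FN=6+4+5+4+2=21 → 21/42 = 0.50000
  E: TP=23, FN=2+3+2+2+2=11 → 23/34 = 0.67647
  F: TP=15, FN=1+1+2+2+4=10 → 15/25 = 0.60000
Highest is class 'B' with recall = 0.9063.

0.9063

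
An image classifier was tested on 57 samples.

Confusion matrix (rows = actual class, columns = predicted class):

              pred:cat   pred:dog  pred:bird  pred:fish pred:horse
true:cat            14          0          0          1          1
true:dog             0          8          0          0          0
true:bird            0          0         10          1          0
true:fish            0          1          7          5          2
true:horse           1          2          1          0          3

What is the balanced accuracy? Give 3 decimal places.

Balanced accuracy = mean of per-class recall.
  cat: recall = 14/16 = 0.8750
  dog: recall = 8/8 = 1.0000
  bird: recall = 10/11 = 0.9091
  fish: recall = 5/15 = 0.3333
  horse: recall = 3/7 = 0.4286
Mean = (0.8750 + 1.0000 + 0.9091 + 0.3333 + 0.4286) / 5 = 0.709

0.709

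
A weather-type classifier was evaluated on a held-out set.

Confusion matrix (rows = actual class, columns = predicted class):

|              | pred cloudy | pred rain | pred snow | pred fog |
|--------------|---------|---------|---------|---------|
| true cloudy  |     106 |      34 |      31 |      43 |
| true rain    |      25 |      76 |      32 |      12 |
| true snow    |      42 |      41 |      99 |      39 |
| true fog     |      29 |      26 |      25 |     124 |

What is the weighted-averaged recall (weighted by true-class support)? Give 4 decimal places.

Per-class recall (TP/(TP+FN)):
  cloudy: TP=106, FN=34+31+43=108 → 106/214 = 0.49533
  rain: TP=76, FN=25+32+12=69 → 76/145 = 0.52414
  snow: TP=99, FN=42+41+39=122 → 99/221 = 0.44796
  fog: TP=124, FN=29+26+25=80 → 124/204 = 0.60784
Weighted-recall = Σ (supportᵢ/N)·recallᵢ with N=784: (214/784)·0.49533 + (145/784)·0.52414 + (221/784)·0.44796 + (204/784)·0.60784 = 0.5166

0.5166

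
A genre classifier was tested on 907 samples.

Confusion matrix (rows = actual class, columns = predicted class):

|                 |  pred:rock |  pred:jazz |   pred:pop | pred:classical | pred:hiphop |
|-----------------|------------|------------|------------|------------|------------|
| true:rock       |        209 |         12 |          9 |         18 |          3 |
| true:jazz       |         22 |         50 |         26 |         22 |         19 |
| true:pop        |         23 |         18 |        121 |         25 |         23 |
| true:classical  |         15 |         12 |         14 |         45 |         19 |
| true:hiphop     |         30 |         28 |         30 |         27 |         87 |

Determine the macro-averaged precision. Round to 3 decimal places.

0.525

Per-class precision (TP/(TP+FP)):
  rock: TP=209, FP=22+23+15+30=90 → 209/299 = 0.6990
  jazz: TP=50, FP=12+18+12+28=70 → 50/120 = 0.4167
  pop: TP=121, FP=9+26+14+30=79 → 121/200 = 0.6050
  classical: TP=45, FP=18+22+25+27=92 → 45/137 = 0.3285
  hiphop: TP=87, FP=3+19+23+19=64 → 87/151 = 0.5762
Macro-precision = mean = (0.6990 + 0.4167 + 0.6050 + 0.3285 + 0.5762) / 5 = 0.525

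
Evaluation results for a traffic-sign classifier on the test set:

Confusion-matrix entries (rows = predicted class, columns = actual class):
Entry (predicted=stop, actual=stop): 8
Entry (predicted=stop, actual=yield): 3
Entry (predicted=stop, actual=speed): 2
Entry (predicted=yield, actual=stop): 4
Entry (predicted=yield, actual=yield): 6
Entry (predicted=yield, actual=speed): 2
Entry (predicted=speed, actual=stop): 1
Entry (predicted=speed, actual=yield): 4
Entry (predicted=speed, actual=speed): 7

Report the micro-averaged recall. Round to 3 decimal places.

Micro-averaging pools counts across classes: ΣTP=21, ΣFP=16, ΣFN=16.
Micro-recall = TP/(TP+FN) on pooled counts = 0.568 (equals overall accuracy in single-label multiclass).

0.568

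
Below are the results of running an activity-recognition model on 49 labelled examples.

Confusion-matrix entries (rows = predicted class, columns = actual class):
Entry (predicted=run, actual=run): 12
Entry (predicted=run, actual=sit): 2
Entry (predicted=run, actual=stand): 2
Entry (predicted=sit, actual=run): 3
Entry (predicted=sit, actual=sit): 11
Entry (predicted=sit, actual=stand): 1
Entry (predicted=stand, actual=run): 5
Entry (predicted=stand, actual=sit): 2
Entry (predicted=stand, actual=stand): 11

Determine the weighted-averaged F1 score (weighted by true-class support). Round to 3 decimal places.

Per-class F1 score (2·TP/(2·TP+FP+FN)):
  run: TP=12, FP=2+2=4, FN=3+5=8 → 24/36 = 0.6667
  sit: TP=11, FP=3+1=4, FN=2+2=4 → 22/30 = 0.7333
  stand: TP=11, FP=5+2=7, FN=2+1=3 → 22/32 = 0.6875
Weighted-F1 score = Σ (supportᵢ/N)·F1 scoreᵢ with N=49: (20/49)·0.6667 + (15/49)·0.7333 + (14/49)·0.6875 = 0.693

0.693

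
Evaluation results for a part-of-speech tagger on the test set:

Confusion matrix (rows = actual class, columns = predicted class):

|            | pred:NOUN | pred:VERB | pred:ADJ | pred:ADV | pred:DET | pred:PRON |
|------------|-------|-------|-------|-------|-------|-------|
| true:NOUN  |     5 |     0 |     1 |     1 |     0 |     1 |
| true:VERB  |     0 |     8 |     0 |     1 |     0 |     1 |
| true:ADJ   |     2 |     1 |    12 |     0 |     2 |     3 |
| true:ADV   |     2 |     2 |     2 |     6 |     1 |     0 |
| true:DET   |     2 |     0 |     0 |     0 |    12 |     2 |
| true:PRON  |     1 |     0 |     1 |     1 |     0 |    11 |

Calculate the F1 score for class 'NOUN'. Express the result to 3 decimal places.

Take TP from the diagonal, FP from the rest of the 'NOUN' prediction marginal, FN from the rest of the 'NOUN' actual marginal.
F1 score = 2·TP/(2·TP+FP+FN).
NOUN: TP=5, FP=0+2+2+2+1=7, FN=0+1+1+0+1=3 → 10/20 = 0.5000

0.500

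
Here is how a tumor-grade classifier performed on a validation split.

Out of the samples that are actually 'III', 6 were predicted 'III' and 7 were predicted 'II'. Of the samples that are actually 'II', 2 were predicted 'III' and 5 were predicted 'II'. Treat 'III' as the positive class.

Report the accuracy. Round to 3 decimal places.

Accuracy = (TP+TN)/N = (6+5)/20 = 0.550

0.550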